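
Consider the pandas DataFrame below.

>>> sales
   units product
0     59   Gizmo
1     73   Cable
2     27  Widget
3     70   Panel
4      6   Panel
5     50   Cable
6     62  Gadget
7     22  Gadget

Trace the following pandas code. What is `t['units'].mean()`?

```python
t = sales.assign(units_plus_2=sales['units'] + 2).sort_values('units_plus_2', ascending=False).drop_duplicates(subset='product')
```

add column units_plus_2 = sales['units'] + 2:
   units product  units_plus_2
0     59   Gizmo            61
1     73   Cable            75
2     27  Widget            29
3     70   Panel            72
4      6   Panel             8
5     50   Cable            52
6     62  Gadget            64
7     22  Gadget            24
sort by units_plus_2 descending:
   units product  units_plus_2
1     73   Cable            75
3     70   Panel            72
6     62  Gadget            64
0     59   Gizmo            61
5     50   Cable            52
2     27  Widget            29
7     22  Gadget            24
4      6   Panel             8
drop duplicate product (keep=first):
   units product  units_plus_2
1     73   Cable            75
3     70   Panel            72
6     62  Gadget            64
0     59   Gizmo            61
2     27  Widget            29

58.2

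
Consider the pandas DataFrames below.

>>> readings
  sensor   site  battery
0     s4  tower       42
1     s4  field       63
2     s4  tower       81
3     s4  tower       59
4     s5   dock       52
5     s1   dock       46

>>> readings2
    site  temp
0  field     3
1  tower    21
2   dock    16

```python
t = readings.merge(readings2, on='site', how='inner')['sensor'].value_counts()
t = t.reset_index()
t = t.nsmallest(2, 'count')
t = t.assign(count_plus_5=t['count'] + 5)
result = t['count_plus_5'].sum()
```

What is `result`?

merge on 'site' (how='inner') → 6 rows:
  sensor   site  battery  temp
0     s4  tower       42    21
1     s4  field       63     3
2     s4  tower       81    21
3     s4  tower       59    21
4     s5   dock       52    16
5     s1   dock       46    16
value_counts of sensor:
sensor
s4    4
s5    1
s1    1
Name: count, dtype: int64
reset_index():
  sensor  count
0     s4      4
1     s5      1
2     s1      1
take 2 rows with smallest count:
  sensor  count
1     s5      1
2     s1      1
add column count_plus_5 = t['count'] + 5:
  sensor  count  count_plus_5
1     s5      1             6
2     s1      1             6
The sum of column 'count_plus_5' is 12.

12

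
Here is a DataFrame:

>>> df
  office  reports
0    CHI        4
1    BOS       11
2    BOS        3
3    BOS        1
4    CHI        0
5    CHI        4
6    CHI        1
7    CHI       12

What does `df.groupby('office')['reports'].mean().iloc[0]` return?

5.0

group by office, mean of reports:
office
BOS    5.0
CHI    4.2
Name: reports, dtype: float64
Taking the value at position 0 gives 5.0.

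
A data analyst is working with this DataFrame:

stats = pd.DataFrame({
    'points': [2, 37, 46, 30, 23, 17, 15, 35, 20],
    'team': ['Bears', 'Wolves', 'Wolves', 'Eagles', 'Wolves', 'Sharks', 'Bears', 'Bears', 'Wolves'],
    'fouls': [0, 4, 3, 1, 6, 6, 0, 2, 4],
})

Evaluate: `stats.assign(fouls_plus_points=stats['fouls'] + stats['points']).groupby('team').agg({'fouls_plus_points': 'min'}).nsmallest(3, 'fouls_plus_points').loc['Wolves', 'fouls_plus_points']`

24

add column fouls_plus_points = stats['fouls'] + stats['points']:
   points    team  fouls  fouls_plus_points
0       2   Bears      0                  2
1      37  Wolves      4                 41
2      46  Wolves      3                 49
3      30  Eagles      1                 31
4      23  Wolves      6                 29
5      17  Sharks      6                 23
6      15   Bears      0                 15
7      35   Bears      2                 37
8      20  Wolves      4                 24
group by team, min of fouls_plus_points:
        fouls_plus_points
team                     
Bears                   2
Eagles                 31
Sharks                 23
Wolves                 24
take 3 rows with smallest fouls_plus_points:
        fouls_plus_points
team                     
Bears                   2
Sharks                 23
Wolves                 24
So loc['Wolves', 'fouls_plus_points'] = 24.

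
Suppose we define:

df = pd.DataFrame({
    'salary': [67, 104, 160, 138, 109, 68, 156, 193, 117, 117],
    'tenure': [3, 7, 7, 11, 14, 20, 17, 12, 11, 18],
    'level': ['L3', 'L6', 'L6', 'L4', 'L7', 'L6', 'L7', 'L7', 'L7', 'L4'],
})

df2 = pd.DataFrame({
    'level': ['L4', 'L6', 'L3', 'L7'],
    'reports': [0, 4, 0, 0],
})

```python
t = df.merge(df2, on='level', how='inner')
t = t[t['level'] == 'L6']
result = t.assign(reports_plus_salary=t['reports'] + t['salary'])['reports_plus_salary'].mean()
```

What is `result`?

merge on 'level' (how='inner') → 10 rows:
   salary  tenure level  reports
0      67       3    L3        0
1     104       7    L6        4
2     160       7    L6        4
3     138      11    L4        0
4     109      14    L7        0
5      68      20    L6        4
6     156      17    L7        0
7     193      12    L7        0
8     117      11    L7        0
9     117      18    L4        0
filter rows where level == 'L6':
   salary  tenure level  reports
1     104       7    L6        4
2     160       7    L6        4
5      68      20    L6        4
add column reports_plus_salary = t['reports'] + t['salary']:
   salary  tenure level  reports  reports_plus_salary
1     104       7    L6        4                  108
2     160       7    L6        4                  164
5      68      20    L6        4                   72
Reading off the mean of column 'reports_plus_salary', we get 114.666666667.

114.666666667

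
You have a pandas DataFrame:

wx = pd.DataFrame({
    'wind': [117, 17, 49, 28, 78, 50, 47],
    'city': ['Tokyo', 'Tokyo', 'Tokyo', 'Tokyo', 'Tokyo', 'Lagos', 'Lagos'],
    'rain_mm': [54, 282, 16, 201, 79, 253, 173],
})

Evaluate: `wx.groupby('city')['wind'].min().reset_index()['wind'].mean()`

32.0

group by city, min of wind:
city
Lagos    47
Tokyo    17
Name: wind, dtype: int64
reset_index():
    city  wind
0  Lagos    47
1  Tokyo    17
Hence 32.0.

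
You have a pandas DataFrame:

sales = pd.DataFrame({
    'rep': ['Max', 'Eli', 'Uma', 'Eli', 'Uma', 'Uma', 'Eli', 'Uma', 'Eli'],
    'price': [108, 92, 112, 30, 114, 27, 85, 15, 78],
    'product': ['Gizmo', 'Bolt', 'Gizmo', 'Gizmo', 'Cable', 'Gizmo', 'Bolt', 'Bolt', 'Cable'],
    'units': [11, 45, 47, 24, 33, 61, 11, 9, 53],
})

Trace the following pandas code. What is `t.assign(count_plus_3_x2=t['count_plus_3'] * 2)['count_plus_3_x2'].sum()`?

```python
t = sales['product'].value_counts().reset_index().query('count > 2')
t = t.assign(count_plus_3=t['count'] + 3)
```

26

value_counts of product:
product
Gizmo    4
Bolt     3
Cable    2
Name: count, dtype: int64
reset_index():
  product  count
0   Gizmo      4
1    Bolt      3
2   Cable      2
filter rows where count > 2:
  product  count
0   Gizmo      4
1    Bolt      3
add column count_plus_3 = t['count'] + 3:
  product  count  count_plus_3
0   Gizmo      4             7
1    Bolt      3             6
add column count_plus_3_x2 = t['count_plus_3'] * 2:
  product  count  count_plus_3  count_plus_3_x2
0   Gizmo      4             7               14
1    Bolt      3             6               12
Reading off the sum of column 'count_plus_3_x2', we get 26.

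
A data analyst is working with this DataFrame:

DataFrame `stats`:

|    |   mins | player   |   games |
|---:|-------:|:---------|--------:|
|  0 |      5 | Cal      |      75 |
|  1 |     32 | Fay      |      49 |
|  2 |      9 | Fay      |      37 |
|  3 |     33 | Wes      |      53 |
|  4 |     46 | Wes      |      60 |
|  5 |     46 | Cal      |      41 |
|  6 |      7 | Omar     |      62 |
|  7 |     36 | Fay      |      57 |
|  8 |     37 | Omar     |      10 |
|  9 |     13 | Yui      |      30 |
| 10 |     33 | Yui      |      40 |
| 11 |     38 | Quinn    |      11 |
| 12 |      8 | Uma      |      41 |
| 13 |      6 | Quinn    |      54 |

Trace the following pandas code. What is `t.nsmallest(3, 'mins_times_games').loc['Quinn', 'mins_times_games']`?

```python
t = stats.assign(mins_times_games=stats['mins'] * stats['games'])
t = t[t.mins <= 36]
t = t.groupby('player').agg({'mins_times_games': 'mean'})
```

add column mins_times_games = stats['mins'] * stats['games']:
    mins player  games  mins_times_games
0      5    Cal     75               375
1     32    Fay     49              1568
2      9    Fay     37               333
3     33    Wes     53              1749
4     46    Wes     60              2760
5     46    Cal     41              1886
6      7   Omar     62               434
7     36    Fay     57              2052
8     37   Omar     10               370
9     13    Yui     30               390
10    33    Yui     40              1320
11    38  Quinn     11               418
12     8    Uma     41               328
13     6  Quinn     54               324
filter rows where mins <= 36:
    mins player  games  mins_times_games
0      5    Cal     75               375
1     32    Fay     49              1568
2      9    Fay     37               333
3     33    Wes     53              1749
6      7   Omar     62               434
7     36    Fay     57              2052
9     13    Yui     30               390
10    33    Yui     40              1320
12     8    Uma     41               328
13     6  Quinn     54               324
group by player, mean of mins_times_games:
        mins_times_games
player                  
Cal           375.000000
Fay          1317.666667
Omar          434.000000
Quinn         324.000000
Uma           328.000000
Wes          1749.000000
Yui           855.000000
take 3 rows with smallest mins_times_games:
        mins_times_games
player                  
Quinn              324.0
Uma                328.0
Cal                375.0
Hence 324.0.

324.0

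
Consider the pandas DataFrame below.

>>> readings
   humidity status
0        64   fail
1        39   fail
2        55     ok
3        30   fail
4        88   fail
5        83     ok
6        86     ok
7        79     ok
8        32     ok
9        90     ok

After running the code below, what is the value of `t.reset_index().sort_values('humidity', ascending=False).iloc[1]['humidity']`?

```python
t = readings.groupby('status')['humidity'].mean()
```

55.25

group by status, mean of humidity:
status
fail    55.250000
ok      70.833333
Name: humidity, dtype: float64
reset_index():
  status   humidity
0   fail  55.250000
1     ok  70.833333
sort by humidity descending:
  status   humidity
1     ok  70.833333
0   fail  55.250000
So iloc[1]['humidity'] = 55.25.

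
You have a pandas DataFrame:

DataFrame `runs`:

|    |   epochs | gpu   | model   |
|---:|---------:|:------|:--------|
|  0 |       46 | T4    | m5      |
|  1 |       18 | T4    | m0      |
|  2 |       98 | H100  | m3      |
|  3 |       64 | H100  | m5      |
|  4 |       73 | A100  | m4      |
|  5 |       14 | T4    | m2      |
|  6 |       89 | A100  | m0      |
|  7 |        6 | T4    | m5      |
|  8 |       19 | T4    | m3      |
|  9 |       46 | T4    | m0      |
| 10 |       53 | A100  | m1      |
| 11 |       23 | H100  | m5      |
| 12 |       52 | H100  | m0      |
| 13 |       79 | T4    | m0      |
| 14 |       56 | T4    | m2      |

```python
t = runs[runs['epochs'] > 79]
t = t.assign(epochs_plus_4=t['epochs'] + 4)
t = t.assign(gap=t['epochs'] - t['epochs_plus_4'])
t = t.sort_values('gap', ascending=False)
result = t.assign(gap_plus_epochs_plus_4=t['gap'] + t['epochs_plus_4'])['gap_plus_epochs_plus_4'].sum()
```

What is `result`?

filter rows where epochs > 79:
   epochs   gpu model
2      98  H100    m3
6      89  A100    m0
add column epochs_plus_4 = t['epochs'] + 4:
   epochs   gpu model  epochs_plus_4
2      98  H100    m3            102
6      89  A100    m0             93
add column gap = t['epochs'] - t['epochs_plus_4']:
   epochs   gpu model  epochs_plus_4  gap
2      98  H100    m3            102   -4
6      89  A100    m0             93   -4
sort by gap descending:
   epochs   gpu model  epochs_plus_4  gap
2      98  H100    m3            102   -4
6      89  A100    m0             93   -4
add column gap_plus_epochs_plus_4 = t['gap'] + t['epochs_plus_4']:
   epochs   gpu model  epochs_plus_4  gap  gap_plus_epochs_plus_4
2      98  H100    m3            102   -4                      98
6      89  A100    m0             93   -4                      89
Taking the sum of column 'gap_plus_epochs_plus_4' gives 187.

187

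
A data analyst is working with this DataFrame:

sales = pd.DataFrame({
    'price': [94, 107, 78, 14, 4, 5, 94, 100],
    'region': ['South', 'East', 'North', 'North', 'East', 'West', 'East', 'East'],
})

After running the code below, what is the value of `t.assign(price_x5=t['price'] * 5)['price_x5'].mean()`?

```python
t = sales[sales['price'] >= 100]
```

filter rows where price >= 100:
   price region
1    107   East
7    100   East
add column price_x5 = t['price'] * 5:
   price region  price_x5
1    107   East       535
7    100   East       500

517.5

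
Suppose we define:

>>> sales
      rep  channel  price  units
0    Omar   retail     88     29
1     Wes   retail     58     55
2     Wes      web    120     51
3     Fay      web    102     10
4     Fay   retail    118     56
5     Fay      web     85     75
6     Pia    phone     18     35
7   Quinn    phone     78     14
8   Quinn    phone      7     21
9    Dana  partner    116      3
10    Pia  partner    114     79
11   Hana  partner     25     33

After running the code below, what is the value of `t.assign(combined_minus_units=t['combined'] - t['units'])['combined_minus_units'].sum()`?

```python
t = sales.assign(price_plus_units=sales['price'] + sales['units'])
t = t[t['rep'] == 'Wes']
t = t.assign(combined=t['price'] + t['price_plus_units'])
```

356

add column price_plus_units = sales['price'] + sales['units']:
      rep  channel  price  units  price_plus_units
0    Omar   retail     88     29               117
1     Wes   retail     58     55               113
2     Wes      web    120     51               171
3     Fay      web    102     10               112
4     Fay   retail    118     56               174
5     Fay      web     85     75               160
6     Pia    phone     18     35                53
7   Quinn    phone     78     14                92
8   Quinn    phone      7     21                28
9    Dana  partner    116      3               119
10    Pia  partner    114     79               193
11   Hana  partner     25     33                58
filter rows where rep == 'Wes':
   rep channel  price  units  price_plus_units
1  Wes  retail     58     55               113
2  Wes     web    120     51               171
add column combined = t['price'] + t['price_plus_units']:
   rep channel  price  units  price_plus_units  combined
1  Wes  retail     58     55               113       171
2  Wes     web    120     51               171       291
add column combined_minus_units = t['combined'] - t['units']:
   rep channel  price  units  price_plus_units  combined  combined_minus_units
1  Wes  retail     58     55               113       171                   116
2  Wes     web    120     51               171       291                   240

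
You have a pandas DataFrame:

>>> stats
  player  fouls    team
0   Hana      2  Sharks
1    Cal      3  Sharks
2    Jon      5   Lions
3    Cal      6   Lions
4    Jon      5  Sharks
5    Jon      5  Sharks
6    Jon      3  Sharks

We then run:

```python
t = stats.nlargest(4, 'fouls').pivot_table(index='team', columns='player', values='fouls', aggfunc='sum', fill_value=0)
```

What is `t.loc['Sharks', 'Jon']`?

10

take 4 rows with largest fouls:
  player  fouls    team
3    Cal      6   Lions
2    Jon      5   Lions
4    Jon      5  Sharks
5    Jon      5  Sharks
pivot: rows=team, cols=player, sum(fouls):
player  Cal  Jon
team            
Lions     6    5
Sharks    0   10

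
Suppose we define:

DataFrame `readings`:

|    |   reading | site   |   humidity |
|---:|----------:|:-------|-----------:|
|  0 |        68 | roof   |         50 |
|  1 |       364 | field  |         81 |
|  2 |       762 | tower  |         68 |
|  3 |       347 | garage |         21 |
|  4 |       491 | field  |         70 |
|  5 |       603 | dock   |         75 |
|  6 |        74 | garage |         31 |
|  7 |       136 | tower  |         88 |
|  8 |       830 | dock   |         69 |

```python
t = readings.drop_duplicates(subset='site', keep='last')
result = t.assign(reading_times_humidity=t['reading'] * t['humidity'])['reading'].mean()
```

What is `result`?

drop duplicate site (keep=last):
   reading    site  humidity
0       68    roof        50
4      491   field        70
6       74  garage        31
7      136   tower        88
8      830    dock        69
add column reading_times_humidity = t['reading'] * t['humidity']:
   reading    site  humidity  reading_times_humidity
0       68    roof        50                    3400
4      491   field        70                   34370
6       74  garage        31                    2294
7      136   tower        88                   11968
8      830    dock        69                   57270
Reading off the mean of column 'reading', we get 319.8.

319.8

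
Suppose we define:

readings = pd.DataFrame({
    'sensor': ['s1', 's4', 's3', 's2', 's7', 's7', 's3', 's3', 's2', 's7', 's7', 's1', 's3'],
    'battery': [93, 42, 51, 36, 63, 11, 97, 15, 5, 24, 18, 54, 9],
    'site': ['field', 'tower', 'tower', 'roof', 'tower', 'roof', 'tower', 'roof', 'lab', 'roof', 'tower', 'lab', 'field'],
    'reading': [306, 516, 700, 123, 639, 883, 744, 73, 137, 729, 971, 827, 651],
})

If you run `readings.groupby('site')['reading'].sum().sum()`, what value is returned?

7299

group by site, sum of reading:
site
field     957
lab       964
roof     1808
tower    3570
Name: reading, dtype: int64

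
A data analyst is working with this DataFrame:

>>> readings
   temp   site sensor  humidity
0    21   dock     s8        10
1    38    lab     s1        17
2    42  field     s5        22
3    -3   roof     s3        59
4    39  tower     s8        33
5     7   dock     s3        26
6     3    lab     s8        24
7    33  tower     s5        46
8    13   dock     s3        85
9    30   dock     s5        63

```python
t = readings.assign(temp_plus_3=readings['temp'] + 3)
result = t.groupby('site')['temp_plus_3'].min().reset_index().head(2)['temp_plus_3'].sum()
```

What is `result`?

55

add column temp_plus_3 = readings['temp'] + 3:
   temp   site sensor  humidity  temp_plus_3
0    21   dock     s8        10           24
1    38    lab     s1        17           41
2    42  field     s5        22           45
3    -3   roof     s3        59            0
4    39  tower     s8        33           42
5     7   dock     s3        26           10
6     3    lab     s8        24            6
7    33  tower     s5        46           36
8    13   dock     s3        85           16
9    30   dock     s5        63           33
group by site, min of temp_plus_3:
site
dock     10
field    45
lab       6
roof      0
tower    36
Name: temp_plus_3, dtype: int64
reset_index():
    site  temp_plus_3
0   dock           10
1  field           45
2    lab            6
3   roof            0
4  tower           36
take first 2 rows:
    site  temp_plus_3
0   dock           10
1  field           45
The sum of column 'temp_plus_3' is 55.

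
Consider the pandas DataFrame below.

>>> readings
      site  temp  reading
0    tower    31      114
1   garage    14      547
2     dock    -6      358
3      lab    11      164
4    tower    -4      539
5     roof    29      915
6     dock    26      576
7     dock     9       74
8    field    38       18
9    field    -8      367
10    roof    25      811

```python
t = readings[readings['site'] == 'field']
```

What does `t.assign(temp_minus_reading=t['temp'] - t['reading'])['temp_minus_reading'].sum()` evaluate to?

filter rows where site == 'field':
    site  temp  reading
8  field    38       18
9  field    -8      367
add column temp_minus_reading = t['temp'] - t['reading']:
    site  temp  reading  temp_minus_reading
8  field    38       18                  20
9  field    -8      367                -375

-355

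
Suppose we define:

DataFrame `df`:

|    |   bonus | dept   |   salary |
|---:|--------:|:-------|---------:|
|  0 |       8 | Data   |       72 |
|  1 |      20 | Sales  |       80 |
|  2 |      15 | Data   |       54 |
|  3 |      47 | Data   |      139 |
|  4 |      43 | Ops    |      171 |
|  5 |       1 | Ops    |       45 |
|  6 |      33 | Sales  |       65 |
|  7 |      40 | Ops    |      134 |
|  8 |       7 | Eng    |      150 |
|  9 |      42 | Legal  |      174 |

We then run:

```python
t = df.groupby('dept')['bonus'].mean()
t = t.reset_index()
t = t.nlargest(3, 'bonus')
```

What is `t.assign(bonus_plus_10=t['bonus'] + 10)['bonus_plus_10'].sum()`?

group by dept, mean of bonus:
dept
Data     23.333333
Eng       7.000000
Legal    42.000000
Ops      28.000000
Sales    26.500000
Name: bonus, dtype: float64
reset_index():
    dept      bonus
0   Data  23.333333
1    Eng   7.000000
2  Legal  42.000000
3    Ops  28.000000
4  Sales  26.500000
take 3 rows with largest bonus:
    dept  bonus
2  Legal   42.0
3    Ops   28.0
4  Sales   26.5
add column bonus_plus_10 = t['bonus'] + 10:
    dept  bonus  bonus_plus_10
2  Legal   42.0           52.0
3    Ops   28.0           38.0
4  Sales   26.5           36.5
Finally, sum of column 'bonus_plus_10' = 126.5.

126.5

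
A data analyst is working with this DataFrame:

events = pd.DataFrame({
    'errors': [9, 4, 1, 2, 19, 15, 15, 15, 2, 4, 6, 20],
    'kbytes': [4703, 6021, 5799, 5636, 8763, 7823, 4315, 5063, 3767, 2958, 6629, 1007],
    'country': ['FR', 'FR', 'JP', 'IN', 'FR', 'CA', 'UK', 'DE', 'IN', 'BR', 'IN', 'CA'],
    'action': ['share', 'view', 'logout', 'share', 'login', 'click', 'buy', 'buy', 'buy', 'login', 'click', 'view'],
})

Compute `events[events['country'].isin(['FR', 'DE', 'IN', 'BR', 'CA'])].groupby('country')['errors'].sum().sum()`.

filter rows where country in ['FR', 'DE', 'IN', 'BR', 'CA']:
    errors  kbytes country action
0        9    4703      FR  share
1        4    6021      FR   view
3        2    5636      IN  share
4       19    8763      FR  login
5       15    7823      CA  click
7       15    5063      DE    buy
8        2    3767      IN    buy
9        4    2958      BR  login
10       6    6629      IN  click
11      20    1007      CA   view
group by country, sum of errors:
country
BR     4
CA    35
DE    15
FR    32
IN    10
Name: errors, dtype: int64

96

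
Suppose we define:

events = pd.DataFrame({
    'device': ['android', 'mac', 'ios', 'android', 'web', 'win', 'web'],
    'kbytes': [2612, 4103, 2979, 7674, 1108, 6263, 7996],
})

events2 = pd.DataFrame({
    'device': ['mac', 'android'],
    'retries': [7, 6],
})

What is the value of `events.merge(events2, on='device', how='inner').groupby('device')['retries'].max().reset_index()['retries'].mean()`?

6.5

merge on 'device' (how='inner') → 3 rows:
    device  kbytes  retries
0  android    2612        6
1      mac    4103        7
2  android    7674        6
group by device, max of retries:
device
android    6
mac        7
Name: retries, dtype: int64
reset_index():
    device  retries
0  android        6
1      mac        7
Then the mean of column 'retries': 6.5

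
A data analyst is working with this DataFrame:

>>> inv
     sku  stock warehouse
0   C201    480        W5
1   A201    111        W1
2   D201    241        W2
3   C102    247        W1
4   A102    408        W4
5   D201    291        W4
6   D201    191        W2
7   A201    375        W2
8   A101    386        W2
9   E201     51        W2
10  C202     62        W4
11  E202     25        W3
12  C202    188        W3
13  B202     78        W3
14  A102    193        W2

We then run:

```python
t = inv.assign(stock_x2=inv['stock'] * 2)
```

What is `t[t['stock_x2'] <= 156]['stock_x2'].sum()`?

432

add column stock_x2 = inv['stock'] * 2:
     sku  stock warehouse  stock_x2
0   C201    480        W5       960
1   A201    111        W1       222
2   D201    241        W2       482
3   C102    247        W1       494
4   A102    408        W4       816
5   D201    291        W4       582
6   D201    191        W2       382
7   A201    375        W2       750
8   A101    386        W2       772
9   E201     51        W2       102
10  C202     62        W4       124
11  E202     25        W3        50
12  C202    188        W3       376
13  B202     78        W3       156
14  A102    193        W2       386
filter rows where stock_x2 <= 156:
     sku  stock warehouse  stock_x2
9   E201     51        W2       102
10  C202     62        W4       124
11  E202     25        W3        50
13  B202     78        W3       156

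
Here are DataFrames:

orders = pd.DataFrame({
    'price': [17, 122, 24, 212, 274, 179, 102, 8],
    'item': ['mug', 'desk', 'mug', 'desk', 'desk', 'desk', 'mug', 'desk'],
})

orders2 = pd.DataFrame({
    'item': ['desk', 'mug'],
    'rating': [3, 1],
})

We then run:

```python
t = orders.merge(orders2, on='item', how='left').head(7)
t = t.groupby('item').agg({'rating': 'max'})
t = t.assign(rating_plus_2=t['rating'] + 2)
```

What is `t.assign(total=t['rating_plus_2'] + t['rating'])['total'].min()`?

merge on 'item' (how='left') → 8 rows:
   price  item  rating
0     17   mug       1
1    122  desk       3
2     24   mug       1
3    212  desk       3
4    274  desk       3
5    179  desk       3
6    102   mug       1
7      8  desk       3
take first 7 rows:
   price  item  rating
0     17   mug       1
1    122  desk       3
2     24   mug       1
3    212  desk       3
4    274  desk       3
5    179  desk       3
6    102   mug       1
group by item, max of rating:
      rating
item        
desk       3
mug        1
add column rating_plus_2 = t['rating'] + 2:
      rating  rating_plus_2
item                       
desk       3              5
mug        1              3
add column total = t['rating_plus_2'] + t['rating']:
      rating  rating_plus_2  total
item                              
desk       3              5      8
mug        1              3      4
Then the min of column 'total': 4

4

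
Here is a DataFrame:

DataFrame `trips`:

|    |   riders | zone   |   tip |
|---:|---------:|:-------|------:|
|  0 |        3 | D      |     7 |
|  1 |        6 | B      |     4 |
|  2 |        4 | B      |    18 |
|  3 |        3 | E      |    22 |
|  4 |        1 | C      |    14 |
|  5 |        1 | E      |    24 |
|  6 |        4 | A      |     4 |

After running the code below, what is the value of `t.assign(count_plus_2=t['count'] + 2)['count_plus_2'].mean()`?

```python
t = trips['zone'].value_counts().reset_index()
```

3.4

value_counts of zone:
zone
B    2
E    2
D    1
C    1
A    1
Name: count, dtype: int64
reset_index():
  zone  count
0    B      2
1    E      2
2    D      1
3    C      1
4    A      1
add column count_plus_2 = t['count'] + 2:
  zone  count  count_plus_2
0    B      2             4
1    E      2             4
2    D      1             3
3    C      1             3
4    A      1             3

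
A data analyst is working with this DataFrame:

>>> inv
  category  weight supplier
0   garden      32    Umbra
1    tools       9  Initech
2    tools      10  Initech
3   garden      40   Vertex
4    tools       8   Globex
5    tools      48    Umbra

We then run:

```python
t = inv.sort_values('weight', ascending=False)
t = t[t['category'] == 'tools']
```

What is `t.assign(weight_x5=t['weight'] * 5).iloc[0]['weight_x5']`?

240

sort by weight descending:
  category  weight supplier
5    tools      48    Umbra
3   garden      40   Vertex
0   garden      32    Umbra
2    tools      10  Initech
1    tools       9  Initech
4    tools       8   Globex
filter rows where category == 'tools':
  category  weight supplier
5    tools      48    Umbra
2    tools      10  Initech
1    tools       9  Initech
4    tools       8   Globex
add column weight_x5 = t['weight'] * 5:
  category  weight supplier  weight_x5
5    tools      48    Umbra        240
2    tools      10  Initech         50
1    tools       9  Initech         45
4    tools       8   Globex         40
value at position 0, column 'weight_x5' → 240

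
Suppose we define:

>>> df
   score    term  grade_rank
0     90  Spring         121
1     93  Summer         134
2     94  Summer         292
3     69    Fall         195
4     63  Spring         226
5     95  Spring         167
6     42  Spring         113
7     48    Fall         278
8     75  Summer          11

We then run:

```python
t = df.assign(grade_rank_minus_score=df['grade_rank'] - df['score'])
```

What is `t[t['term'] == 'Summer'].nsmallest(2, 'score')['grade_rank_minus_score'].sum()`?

-23

add column grade_rank_minus_score = df['grade_rank'] - df['score']:
   score    term  grade_rank  grade_rank_minus_score
0     90  Spring         121                      31
1     93  Summer         134                      41
2     94  Summer         292                     198
3     69    Fall         195                     126
4     63  Spring         226                     163
5     95  Spring         167                      72
6     42  Spring         113                      71
7     48    Fall         278                     230
8     75  Summer          11                     -64
filter rows where term == 'Summer':
   score    term  grade_rank  grade_rank_minus_score
1     93  Summer         134                      41
2     94  Summer         292                     198
8     75  Summer          11                     -64
take 2 rows with smallest score:
   score    term  grade_rank  grade_rank_minus_score
8     75  Summer          11                     -64
1     93  Summer         134                      41
sum of column 'grade_rank_minus_score' → -23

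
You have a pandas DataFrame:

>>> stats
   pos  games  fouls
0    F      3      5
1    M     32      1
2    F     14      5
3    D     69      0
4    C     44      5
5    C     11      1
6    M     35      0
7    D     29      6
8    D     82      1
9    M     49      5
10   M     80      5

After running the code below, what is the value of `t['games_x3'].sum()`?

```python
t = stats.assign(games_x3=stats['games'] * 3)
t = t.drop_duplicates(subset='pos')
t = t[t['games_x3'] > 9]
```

435

add column games_x3 = stats['games'] * 3:
   pos  games  fouls  games_x3
0    F      3      5         9
1    M     32      1        96
2    F     14      5        42
3    D     69      0       207
4    C     44      5       132
5    C     11      1        33
6    M     35      0       105
7    D     29      6        87
8    D     82      1       246
9    M     49      5       147
10   M     80      5       240
drop duplicate pos (keep=first):
  pos  games  fouls  games_x3
0   F      3      5         9
1   M     32      1        96
3   D     69      0       207
4   C     44      5       132
filter rows where games_x3 > 9:
  pos  games  fouls  games_x3
1   M     32      1        96
3   D     69      0       207
4   C     44      5       132
So sum() = 435.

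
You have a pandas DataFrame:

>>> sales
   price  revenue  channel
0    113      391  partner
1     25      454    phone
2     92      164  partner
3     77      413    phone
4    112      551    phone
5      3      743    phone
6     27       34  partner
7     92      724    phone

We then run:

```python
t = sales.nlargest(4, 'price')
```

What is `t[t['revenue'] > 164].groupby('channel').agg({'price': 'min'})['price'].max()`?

113

take 4 rows with largest price:
   price  revenue  channel
0    113      391  partner
4    112      551    phone
2     92      164  partner
7     92      724    phone
filter rows where revenue > 164:
   price  revenue  channel
0    113      391  partner
4    112      551    phone
7     92      724    phone
group by channel, min of price:
         price
channel       
partner    113
phone       92
The max of column 'price' is 113.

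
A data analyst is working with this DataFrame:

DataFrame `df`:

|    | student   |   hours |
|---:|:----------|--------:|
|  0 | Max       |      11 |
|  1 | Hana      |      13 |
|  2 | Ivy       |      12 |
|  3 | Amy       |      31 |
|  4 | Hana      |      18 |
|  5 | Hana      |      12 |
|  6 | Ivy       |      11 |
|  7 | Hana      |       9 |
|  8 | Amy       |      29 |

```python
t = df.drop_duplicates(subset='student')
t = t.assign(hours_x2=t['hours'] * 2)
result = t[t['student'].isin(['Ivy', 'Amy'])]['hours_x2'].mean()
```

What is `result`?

43.0

drop duplicate student (keep=first):
  student  hours
0     Max     11
1    Hana     13
2     Ivy     12
3     Amy     31
add column hours_x2 = t['hours'] * 2:
  student  hours  hours_x2
0     Max     11        22
1    Hana     13        26
2     Ivy     12        24
3     Amy     31        62
filter rows where student in ['Ivy', 'Amy']:
  student  hours  hours_x2
2     Ivy     12        24
3     Amy     31        62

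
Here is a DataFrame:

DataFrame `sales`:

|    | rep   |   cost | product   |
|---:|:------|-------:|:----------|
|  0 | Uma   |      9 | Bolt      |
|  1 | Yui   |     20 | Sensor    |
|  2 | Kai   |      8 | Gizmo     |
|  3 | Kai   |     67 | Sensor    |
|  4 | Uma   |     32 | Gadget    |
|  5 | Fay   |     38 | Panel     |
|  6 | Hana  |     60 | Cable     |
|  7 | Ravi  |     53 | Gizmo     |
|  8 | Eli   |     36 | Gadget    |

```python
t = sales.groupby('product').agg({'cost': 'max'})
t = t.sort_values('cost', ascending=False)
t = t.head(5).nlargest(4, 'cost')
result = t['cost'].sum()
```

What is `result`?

218

group by product, max of cost:
         cost
product      
Bolt        9
Cable      60
Gadget     36
Gizmo      53
Panel      38
Sensor     67
sort by cost descending:
         cost
product      
Sensor     67
Cable      60
Gizmo      53
Panel      38
Gadget     36
Bolt        9
take first 5 rows:
         cost
product      
Sensor     67
Cable      60
Gizmo      53
Panel      38
Gadget     36
take 4 rows with largest cost:
         cost
product      
Sensor     67
Cable      60
Gizmo      53
Panel      38
Reading off the sum of column 'cost', we get 218.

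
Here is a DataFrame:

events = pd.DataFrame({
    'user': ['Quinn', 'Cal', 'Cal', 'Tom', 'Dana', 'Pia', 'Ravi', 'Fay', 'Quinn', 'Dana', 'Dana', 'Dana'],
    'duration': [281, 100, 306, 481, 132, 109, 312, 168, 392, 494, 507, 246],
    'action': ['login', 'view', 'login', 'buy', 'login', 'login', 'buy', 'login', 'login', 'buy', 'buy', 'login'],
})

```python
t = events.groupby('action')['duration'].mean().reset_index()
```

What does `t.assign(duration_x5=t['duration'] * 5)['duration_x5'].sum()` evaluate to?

3909.64285714

group by action, mean of duration:
action
buy      448.500000
login    233.428571
view     100.000000
Name: duration, dtype: float64
reset_index():
  action    duration
0    buy  448.500000
1  login  233.428571
2   view  100.000000
add column duration_x5 = t['duration'] * 5:
  action    duration  duration_x5
0    buy  448.500000  2242.500000
1  login  233.428571  1167.142857
2   view  100.000000   500.000000
Reading off the sum of column 'duration_x5', we get 3909.64285714.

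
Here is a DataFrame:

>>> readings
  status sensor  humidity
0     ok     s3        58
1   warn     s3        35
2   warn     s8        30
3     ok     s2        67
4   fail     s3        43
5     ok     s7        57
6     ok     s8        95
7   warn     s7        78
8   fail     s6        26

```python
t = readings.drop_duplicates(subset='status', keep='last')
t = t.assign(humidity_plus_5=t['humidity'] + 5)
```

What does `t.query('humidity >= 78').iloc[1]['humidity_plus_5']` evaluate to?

83

drop duplicate status (keep=last):
  status sensor  humidity
6     ok     s8        95
7   warn     s7        78
8   fail     s6        26
add column humidity_plus_5 = t['humidity'] + 5:
  status sensor  humidity  humidity_plus_5
6     ok     s8        95              100
7   warn     s7        78               83
8   fail     s6        26               31
filter rows where humidity >= 78:
  status sensor  humidity  humidity_plus_5
6     ok     s8        95              100
7   warn     s7        78               83
Reading off the value at position 1, column 'humidity_plus_5', we get 83.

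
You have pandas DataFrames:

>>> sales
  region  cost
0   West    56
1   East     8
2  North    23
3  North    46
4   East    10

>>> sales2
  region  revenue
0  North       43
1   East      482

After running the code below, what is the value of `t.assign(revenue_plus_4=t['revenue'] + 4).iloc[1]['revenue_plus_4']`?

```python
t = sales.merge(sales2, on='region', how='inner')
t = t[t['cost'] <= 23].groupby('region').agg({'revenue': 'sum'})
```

47

merge on 'region' (how='inner') → 4 rows:
  region  cost  revenue
0   East     8      482
1  North    23       43
2  North    46       43
3   East    10      482
filter rows where cost <= 23:
  region  cost  revenue
0   East     8      482
1  North    23       43
3   East    10      482
group by region, sum of revenue:
        revenue
region         
East        964
North        43
add column revenue_plus_4 = t['revenue'] + 4:
        revenue  revenue_plus_4
region                         
East        964             968
North        43              47
Taking the value at position 1, column 'revenue_plus_4' gives 47.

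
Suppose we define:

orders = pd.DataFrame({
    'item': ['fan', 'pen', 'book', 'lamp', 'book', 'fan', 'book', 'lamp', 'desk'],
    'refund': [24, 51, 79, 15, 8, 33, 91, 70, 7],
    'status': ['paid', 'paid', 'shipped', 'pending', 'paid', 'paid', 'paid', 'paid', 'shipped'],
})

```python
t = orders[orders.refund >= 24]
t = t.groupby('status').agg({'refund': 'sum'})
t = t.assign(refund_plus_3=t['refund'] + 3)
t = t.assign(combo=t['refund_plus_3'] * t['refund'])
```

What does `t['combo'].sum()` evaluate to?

79646

filter rows where refund >= 24:
   item  refund   status
0   fan      24     paid
1   pen      51     paid
2  book      79  shipped
5   fan      33     paid
6  book      91     paid
7  lamp      70     paid
group by status, sum of refund:
         refund
status         
paid        269
shipped      79
add column refund_plus_3 = t['refund'] + 3:
         refund  refund_plus_3
status                        
paid        269            272
shipped      79             82
add column combo = t['refund_plus_3'] * t['refund']:
         refund  refund_plus_3  combo
status                               
paid        269            272  73168
shipped      79             82   6478
Then the sum of column 'combo': 79646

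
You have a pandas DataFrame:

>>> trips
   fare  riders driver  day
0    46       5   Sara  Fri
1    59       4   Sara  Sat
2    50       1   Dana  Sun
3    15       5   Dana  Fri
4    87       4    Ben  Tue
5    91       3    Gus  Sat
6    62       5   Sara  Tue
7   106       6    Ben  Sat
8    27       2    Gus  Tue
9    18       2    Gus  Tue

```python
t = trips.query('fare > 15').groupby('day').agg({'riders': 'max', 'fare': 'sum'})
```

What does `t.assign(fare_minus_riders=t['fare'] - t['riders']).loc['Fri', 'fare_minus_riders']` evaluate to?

41

filter rows where fare > 15:
   fare  riders driver  day
0    46       5   Sara  Fri
1    59       4   Sara  Sat
2    50       1   Dana  Sun
4    87       4    Ben  Tue
5    91       3    Gus  Sat
6    62       5   Sara  Tue
7   106       6    Ben  Sat
8    27       2    Gus  Tue
9    18       2    Gus  Tue
group by day: max(riders), sum(fare):
     riders  fare
day              
Fri       5    46
Sat       6   256
Sun       1    50
Tue       5   194
add column fare_minus_riders = t['fare'] - t['riders']:
     riders  fare  fare_minus_riders
day                                 
Fri       5    46                 41
Sat       6   256                250
Sun       1    50                 49
Tue       5   194                189
value at row 'Fri', column 'fare_minus_riders' → 41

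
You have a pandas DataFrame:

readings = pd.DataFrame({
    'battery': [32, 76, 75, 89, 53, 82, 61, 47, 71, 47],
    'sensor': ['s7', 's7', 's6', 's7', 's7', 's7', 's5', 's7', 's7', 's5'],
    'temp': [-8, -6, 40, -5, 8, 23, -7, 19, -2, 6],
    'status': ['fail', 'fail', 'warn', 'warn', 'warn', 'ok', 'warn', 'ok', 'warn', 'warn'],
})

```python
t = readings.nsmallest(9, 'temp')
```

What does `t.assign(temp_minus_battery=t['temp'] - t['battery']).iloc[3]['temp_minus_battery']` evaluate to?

take 9 rows with smallest temp:
   battery sensor  temp status
0       32     s7    -8   fail
6       61     s5    -7   warn
1       76     s7    -6   fail
3       89     s7    -5   warn
8       71     s7    -2   warn
9       47     s5     6   warn
4       53     s7     8   warn
7       47     s7    19     ok
5       82     s7    23     ok
add column temp_minus_battery = t['temp'] - t['battery']:
   battery sensor  temp status  temp_minus_battery
0       32     s7    -8   fail                 -40
6       61     s5    -7   warn                 -68
1       76     s7    -6   fail                 -82
3       89     s7    -5   warn                 -94
8       71     s7    -2   warn                 -73
9       47     s5     6   warn                 -41
4       53     s7     8   warn                 -45
7       47     s7    19     ok                 -28
5       82     s7    23     ok                 -59
Hence -94.

-94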